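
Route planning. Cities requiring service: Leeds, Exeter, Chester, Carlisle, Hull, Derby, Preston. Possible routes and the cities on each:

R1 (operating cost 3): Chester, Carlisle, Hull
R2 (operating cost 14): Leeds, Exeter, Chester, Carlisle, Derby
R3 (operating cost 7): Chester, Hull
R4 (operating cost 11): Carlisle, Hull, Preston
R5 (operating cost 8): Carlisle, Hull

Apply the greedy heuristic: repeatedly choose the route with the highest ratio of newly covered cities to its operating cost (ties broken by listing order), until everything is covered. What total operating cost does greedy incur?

28

Pick 1: R1 adds 3 new (Chester, Carlisle, Hull) at operating cost 3 (ratio 3/3).
Pick 2: R2 adds 3 new (Leeds, Exeter, Derby) at operating cost 14 (ratio 3/14).
Pick 3: R4 adds 1 new (Preston) at operating cost 11 (ratio 1/11).
Greedy total operating cost: 3 + 14 + 11 = 28. (The true optimum is 25, so greedy overshoots here.)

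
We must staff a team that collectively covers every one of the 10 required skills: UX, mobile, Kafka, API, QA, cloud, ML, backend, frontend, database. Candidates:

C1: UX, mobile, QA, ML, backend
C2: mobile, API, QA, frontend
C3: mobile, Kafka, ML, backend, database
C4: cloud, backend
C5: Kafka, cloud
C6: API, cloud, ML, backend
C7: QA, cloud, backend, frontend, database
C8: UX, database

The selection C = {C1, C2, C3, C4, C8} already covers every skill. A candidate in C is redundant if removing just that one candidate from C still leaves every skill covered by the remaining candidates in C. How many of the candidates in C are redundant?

Drop C1: the rest still cover every skill — redundant.
Drop C2: API, frontend uncovered — not redundant.
Drop C3: Kafka uncovered — not redundant.
Drop C4: cloud uncovered — not redundant.
Drop C8: the rest still cover every skill — redundant.
2 redundant: C1, C8.

2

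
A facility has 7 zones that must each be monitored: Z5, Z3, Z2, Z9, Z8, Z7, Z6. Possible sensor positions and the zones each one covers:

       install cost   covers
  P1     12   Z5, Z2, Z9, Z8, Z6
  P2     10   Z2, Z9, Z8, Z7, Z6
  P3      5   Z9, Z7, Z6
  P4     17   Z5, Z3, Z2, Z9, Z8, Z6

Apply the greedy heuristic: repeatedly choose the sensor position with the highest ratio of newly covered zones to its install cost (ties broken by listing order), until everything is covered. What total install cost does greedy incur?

Pick 1: P3 adds 3 new (Z9, Z7, Z6) at install cost 5 (ratio 3/5).
Pick 2: P1 adds 3 new (Z5, Z2, Z8) at install cost 12 (ratio 3/12).
Pick 3: P4 adds 1 new (Z3) at install cost 17 (ratio 1/17).
Greedy total install cost: 5 + 12 + 17 = 34. (The true optimum is 22, so greedy overshoots here.)

34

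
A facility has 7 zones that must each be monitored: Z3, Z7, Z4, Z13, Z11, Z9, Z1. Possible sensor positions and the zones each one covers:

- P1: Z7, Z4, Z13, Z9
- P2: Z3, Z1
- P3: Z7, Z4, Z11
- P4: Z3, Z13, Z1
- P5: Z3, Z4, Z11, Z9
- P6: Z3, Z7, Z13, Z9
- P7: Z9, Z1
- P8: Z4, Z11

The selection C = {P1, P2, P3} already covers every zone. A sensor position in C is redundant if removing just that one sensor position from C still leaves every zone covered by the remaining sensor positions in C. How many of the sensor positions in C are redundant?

Drop P1: Z13, Z9 uncovered — not redundant.
Drop P2: Z3, Z1 uncovered — not redundant.
Drop P3: Z11 uncovered — not redundant.
None of the sensor positions in C is redundant.

0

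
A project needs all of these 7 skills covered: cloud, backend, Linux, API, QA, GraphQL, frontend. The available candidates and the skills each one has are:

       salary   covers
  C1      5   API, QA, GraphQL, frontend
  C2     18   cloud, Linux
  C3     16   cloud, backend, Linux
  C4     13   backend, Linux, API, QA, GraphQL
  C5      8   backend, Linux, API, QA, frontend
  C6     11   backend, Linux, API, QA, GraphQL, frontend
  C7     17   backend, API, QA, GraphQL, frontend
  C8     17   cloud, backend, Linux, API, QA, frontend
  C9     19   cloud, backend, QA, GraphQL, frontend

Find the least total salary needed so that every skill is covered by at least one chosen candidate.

C1, C3 cover every skill at salary 5 + 16 = 21.
Any cover uses at least 2 candidates; among all covering selections none totals below 21.
Greedy by coverage-per-salary would pick C1, C5, C3 for 29 — worse than the optimum 21.

21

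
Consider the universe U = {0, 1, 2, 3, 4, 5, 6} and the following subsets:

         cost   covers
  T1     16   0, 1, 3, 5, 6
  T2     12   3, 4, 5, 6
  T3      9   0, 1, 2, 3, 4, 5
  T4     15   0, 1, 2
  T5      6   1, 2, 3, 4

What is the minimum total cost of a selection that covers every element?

T2, T3 cover every element at cost 12 + 9 = 21.
Any cover uses at least 2 sets; among all covering selections none totals below 21.

21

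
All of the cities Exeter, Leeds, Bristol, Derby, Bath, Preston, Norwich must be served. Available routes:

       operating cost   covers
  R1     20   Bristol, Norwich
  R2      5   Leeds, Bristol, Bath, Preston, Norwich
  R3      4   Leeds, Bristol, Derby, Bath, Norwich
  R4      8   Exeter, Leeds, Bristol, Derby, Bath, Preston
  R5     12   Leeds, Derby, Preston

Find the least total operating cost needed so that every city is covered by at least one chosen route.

12

R3, R4 cover every city at operating cost 4 + 8 = 12.
Any cover uses at least 2 routes; among all covering selections none totals below 12.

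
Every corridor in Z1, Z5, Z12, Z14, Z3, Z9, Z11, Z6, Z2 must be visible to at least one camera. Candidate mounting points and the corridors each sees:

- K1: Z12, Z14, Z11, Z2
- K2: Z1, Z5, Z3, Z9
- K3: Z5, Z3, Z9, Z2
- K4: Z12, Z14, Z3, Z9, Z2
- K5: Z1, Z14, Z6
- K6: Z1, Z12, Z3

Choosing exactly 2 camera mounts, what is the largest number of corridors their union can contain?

Choosing K1, K2 covers {Z1, Z5, Z12, Z14, Z3, Z9, Z11, Z2} — 8 corridors.
No choice of 2 camera mounts does better; here Z6 is left uncovered.

8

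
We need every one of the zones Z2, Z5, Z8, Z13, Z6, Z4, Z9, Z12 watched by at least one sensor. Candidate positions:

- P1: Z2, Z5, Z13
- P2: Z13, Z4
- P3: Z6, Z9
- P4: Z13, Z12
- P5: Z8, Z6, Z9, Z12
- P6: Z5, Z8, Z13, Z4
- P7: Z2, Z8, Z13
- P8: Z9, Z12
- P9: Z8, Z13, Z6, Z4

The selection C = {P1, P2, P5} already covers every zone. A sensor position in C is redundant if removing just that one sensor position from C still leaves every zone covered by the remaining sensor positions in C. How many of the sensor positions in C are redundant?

0

Drop P1: Z2, Z5 uncovered — not redundant.
Drop P2: Z4 uncovered — not redundant.
Drop P5: Z8, Z6, Z9, Z12 uncovered — not redundant.
None of the sensor positions in C is redundant.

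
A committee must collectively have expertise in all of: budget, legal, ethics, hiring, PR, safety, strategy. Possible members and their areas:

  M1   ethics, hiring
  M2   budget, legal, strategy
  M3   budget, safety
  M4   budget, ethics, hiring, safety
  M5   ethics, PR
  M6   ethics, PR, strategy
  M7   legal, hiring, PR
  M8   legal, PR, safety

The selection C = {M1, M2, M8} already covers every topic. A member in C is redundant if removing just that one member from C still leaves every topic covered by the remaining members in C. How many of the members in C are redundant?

0

Drop M1: ethics, hiring uncovered — not redundant.
Drop M2: budget, strategy uncovered — not redundant.
Drop M8: PR, safety uncovered — not redundant.
None of the members in C is redundant.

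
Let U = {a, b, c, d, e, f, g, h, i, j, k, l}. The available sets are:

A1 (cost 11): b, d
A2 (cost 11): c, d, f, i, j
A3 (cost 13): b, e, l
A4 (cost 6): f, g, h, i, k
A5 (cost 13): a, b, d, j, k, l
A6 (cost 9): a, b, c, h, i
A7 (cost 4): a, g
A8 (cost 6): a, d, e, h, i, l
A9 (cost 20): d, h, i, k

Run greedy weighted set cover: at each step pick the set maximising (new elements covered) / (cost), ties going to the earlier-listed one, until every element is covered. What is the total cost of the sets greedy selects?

Pick 1: A8 adds 6 new (a, d, e, h, i, l) at cost 6 (ratio 6/6).
Pick 2: A4 adds 3 new (f, g, k) at cost 6 (ratio 3/6).
Pick 3: A6 adds 2 new (b, c) at cost 9 (ratio 2/9).
Pick 4: A2 adds 1 new (j) at cost 11 (ratio 1/11).
Greedy total cost: 6 + 6 + 9 + 11 = 32.

32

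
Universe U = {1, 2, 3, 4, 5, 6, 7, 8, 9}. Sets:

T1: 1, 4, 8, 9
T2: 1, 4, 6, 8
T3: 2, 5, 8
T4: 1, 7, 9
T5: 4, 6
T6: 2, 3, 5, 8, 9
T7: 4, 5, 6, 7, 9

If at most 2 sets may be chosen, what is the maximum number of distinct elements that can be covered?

8

Choosing T2, T6 covers {1, 2, 3, 4, 5, 6, 8, 9} — 8 elements.
No choice of 2 sets does better; here 7 is left uncovered.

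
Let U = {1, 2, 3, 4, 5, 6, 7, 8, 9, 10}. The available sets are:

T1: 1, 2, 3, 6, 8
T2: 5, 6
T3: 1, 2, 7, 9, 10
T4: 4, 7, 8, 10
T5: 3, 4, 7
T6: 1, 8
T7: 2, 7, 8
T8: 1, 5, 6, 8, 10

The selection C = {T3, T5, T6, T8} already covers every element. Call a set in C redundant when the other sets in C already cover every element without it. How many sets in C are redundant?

1

Drop T3: 2, 9 uncovered — not redundant.
Drop T5: 3, 4 uncovered — not redundant.
Drop T6: the rest still cover every element — redundant.
Drop T8: 5, 6 uncovered — not redundant.
1 redundant: T6.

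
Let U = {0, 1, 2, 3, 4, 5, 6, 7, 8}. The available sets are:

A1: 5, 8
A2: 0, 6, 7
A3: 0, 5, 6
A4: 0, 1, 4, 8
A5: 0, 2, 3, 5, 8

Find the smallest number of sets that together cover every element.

A2, A4, A5 together cover {0, 1, 2, 3, 4, 5, 6, 7, 8} — every element.
No 2 of the 5 sets cover everything (all 10 pairs fall short), so 3 is minimum.

3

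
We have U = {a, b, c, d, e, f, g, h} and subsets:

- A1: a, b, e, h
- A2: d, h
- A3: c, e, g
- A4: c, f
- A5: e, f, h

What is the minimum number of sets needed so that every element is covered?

4

A1, A2, A3, A4 together cover {a, b, c, d, e, f, g, h} — every element.
No 3 of the 5 sets cover everything (all 10 triples fall short), so 4 is minimum.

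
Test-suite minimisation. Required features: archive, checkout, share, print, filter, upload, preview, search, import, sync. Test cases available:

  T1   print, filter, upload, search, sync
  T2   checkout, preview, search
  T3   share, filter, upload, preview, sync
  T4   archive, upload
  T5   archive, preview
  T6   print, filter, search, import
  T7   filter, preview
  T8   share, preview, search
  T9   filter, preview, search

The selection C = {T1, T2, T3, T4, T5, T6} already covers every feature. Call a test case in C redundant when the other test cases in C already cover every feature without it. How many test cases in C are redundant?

3

Drop T1: the rest still cover every feature — redundant.
Drop T2: checkout uncovered — not redundant.
Drop T3: share uncovered — not redundant.
Drop T4: the rest still cover every feature — redundant.
Drop T5: the rest still cover every feature — redundant.
Drop T6: import uncovered — not redundant.
3 redundant: T1, T4, T5.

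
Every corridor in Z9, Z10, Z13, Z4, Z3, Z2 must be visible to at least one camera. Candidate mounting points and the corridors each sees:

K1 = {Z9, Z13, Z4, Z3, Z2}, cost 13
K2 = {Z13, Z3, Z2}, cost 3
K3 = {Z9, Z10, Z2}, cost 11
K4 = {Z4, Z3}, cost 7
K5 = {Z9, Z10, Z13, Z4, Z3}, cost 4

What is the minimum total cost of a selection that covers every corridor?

K2, K5 cover every corridor at cost 3 + 4 = 7.
Any cover uses at least 2 camera mounts; among all covering selections none totals below 7.

7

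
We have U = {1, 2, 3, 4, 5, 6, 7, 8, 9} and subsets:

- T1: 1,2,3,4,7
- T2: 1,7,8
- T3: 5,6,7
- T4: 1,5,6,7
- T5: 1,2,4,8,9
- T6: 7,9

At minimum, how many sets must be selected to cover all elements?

3

T1, T3, T5 together cover {1, 2, 3, 4, 5, 6, 7, 8, 9} — every element.
No 2 of the 6 sets cover everything (all 15 pairs fall short), so 3 is minimum.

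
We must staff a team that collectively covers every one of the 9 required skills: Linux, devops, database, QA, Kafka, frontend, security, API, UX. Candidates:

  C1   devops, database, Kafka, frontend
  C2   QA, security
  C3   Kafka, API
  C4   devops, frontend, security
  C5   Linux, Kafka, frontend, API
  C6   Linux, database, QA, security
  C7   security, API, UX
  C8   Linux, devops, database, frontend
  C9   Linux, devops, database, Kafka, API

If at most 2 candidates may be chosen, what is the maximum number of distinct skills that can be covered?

Choosing C1, C6 covers {Linux, devops, database, QA, Kafka, frontend, security} — 7 skills.
No choice of 2 candidates does better; here API, UX are left uncovered.

7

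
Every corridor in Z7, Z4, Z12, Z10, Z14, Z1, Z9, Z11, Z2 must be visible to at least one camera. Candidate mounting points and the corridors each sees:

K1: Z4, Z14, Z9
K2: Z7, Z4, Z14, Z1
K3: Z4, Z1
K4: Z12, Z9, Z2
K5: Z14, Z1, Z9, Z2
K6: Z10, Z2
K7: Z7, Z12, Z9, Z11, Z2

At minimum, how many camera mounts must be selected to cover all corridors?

K2, K6, K7 together cover {Z7, Z4, Z12, Z10, Z14, Z1, Z9, Z11, Z2} — every corridor.
No 2 of the 7 camera mounts cover everything (all 21 pairs fall short), so 3 is minimum.

3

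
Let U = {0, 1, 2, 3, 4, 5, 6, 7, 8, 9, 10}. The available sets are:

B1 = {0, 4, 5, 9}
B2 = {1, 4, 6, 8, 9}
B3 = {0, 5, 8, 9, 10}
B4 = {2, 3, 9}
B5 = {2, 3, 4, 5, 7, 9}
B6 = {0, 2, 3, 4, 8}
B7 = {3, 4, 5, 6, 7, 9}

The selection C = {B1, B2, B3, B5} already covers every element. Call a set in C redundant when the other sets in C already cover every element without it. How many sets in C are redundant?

Drop B1: the rest still cover every element — redundant.
Drop B2: 1, 6 uncovered — not redundant.
Drop B3: 10 uncovered — not redundant.
Drop B5: 2, 3, 7 uncovered — not redundant.
1 redundant: B1.

1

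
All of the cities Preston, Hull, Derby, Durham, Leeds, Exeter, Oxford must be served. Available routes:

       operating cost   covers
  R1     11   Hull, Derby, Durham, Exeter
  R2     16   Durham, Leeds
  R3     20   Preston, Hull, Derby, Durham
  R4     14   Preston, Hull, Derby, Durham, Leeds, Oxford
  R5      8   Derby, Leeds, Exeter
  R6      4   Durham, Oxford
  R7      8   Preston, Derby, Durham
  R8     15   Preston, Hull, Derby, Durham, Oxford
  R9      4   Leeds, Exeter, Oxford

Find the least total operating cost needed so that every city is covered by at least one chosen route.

18

R4, R9 cover every city at operating cost 14 + 4 = 18.
Any cover uses at least 2 routes; among all covering selections none totals below 18.
Greedy by coverage-per-operating cost would pick R9, R7, R1 for 23 — worse than the optimum 18.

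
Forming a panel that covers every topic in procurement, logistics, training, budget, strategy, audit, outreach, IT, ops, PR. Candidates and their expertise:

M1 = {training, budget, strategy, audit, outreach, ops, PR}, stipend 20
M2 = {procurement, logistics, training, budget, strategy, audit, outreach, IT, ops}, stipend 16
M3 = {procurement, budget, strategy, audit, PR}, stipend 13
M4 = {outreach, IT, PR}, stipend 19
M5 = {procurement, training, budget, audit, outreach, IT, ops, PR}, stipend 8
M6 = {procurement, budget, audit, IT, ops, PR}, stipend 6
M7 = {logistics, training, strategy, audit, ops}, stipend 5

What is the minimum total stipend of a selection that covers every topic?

13

M5, M7 cover every topic at stipend 8 + 5 = 13.
Any cover uses at least 2 members; among all covering selections none totals below 13.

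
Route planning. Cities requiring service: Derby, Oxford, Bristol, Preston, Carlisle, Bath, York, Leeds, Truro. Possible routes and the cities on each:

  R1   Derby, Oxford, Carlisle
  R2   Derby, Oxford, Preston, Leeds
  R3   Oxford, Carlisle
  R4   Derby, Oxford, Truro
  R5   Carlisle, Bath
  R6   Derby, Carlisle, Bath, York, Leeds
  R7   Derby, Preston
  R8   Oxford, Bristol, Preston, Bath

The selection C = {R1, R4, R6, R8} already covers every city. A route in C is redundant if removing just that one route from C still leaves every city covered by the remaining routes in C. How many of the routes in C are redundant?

Drop R1: the rest still cover every city — redundant.
Drop R4: Truro uncovered — not redundant.
Drop R6: York, Leeds uncovered — not redundant.
Drop R8: Bristol, Preston uncovered — not redundant.
1 redundant: R1.

1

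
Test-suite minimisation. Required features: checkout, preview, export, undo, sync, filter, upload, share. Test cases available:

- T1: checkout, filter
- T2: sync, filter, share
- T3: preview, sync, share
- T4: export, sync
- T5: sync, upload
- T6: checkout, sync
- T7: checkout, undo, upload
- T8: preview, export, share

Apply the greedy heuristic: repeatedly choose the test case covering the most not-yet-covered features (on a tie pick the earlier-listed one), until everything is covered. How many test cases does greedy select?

Pick 1: T2 covers 3 new features (sync, filter, share).
Pick 2: T7 covers 3 new features (checkout, undo, upload).
Pick 3: T8 covers 2 new features (preview, export).
Greedy uses 3 test cases.

3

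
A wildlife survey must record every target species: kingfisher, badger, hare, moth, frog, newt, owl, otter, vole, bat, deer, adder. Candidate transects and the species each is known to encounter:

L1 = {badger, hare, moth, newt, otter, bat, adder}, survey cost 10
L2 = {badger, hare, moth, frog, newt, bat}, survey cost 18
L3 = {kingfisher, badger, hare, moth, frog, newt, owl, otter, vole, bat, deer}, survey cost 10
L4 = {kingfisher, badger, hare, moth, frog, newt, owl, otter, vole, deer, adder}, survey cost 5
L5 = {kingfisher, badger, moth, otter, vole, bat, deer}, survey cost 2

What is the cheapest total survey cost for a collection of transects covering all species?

7

L4, L5 cover every species at survey cost 5 + 2 = 7.
Any cover uses at least 2 transects; among all covering selections none totals below 7.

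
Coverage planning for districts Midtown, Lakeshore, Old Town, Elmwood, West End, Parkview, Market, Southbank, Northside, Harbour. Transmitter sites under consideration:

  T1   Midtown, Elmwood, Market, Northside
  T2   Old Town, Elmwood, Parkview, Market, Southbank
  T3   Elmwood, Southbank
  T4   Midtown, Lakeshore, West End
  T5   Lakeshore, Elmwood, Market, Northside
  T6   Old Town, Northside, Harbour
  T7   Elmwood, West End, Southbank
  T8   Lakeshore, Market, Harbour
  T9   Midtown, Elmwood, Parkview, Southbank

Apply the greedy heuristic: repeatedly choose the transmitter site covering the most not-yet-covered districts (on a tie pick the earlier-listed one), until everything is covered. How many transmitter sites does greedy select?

3

Pick 1: T2 covers 5 new districts (Old Town, Elmwood, Parkview, Market, Southbank).
Pick 2: T4 covers 3 new districts (Midtown, Lakeshore, West End).
Pick 3: T6 covers 2 new districts (Northside, Harbour).
Greedy uses 3 transmitter sites.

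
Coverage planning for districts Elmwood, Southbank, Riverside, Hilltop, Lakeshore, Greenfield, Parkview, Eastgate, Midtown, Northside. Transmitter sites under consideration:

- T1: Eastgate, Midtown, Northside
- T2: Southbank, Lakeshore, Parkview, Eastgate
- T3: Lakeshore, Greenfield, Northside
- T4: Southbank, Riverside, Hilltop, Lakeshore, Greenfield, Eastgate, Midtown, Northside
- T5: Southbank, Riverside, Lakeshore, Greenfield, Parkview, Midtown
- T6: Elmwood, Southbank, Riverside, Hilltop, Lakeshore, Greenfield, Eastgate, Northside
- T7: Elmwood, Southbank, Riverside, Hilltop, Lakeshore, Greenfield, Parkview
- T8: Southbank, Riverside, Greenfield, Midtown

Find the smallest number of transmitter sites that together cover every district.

2

T1, T7 together cover {Elmwood, Southbank, Riverside, Hilltop, Lakeshore, Greenfield, Parkview, Eastgate, Midtown, Northside} — every district.
No single transmitter site contains all 10 districts, so 2 is optimal.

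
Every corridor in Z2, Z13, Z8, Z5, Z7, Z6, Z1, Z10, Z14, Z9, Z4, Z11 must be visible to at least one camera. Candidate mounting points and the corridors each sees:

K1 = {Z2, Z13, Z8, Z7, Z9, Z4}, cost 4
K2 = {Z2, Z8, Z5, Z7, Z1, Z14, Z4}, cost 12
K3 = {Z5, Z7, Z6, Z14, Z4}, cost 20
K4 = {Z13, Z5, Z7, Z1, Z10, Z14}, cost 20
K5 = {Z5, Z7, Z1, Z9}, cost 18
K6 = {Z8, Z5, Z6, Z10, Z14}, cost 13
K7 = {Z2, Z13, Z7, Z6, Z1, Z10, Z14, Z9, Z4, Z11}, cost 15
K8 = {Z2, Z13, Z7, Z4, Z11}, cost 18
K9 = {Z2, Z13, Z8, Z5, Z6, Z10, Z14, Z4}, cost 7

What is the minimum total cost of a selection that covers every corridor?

22

K7, K9 cover every corridor at cost 15 + 7 = 22.
Any cover uses at least 2 camera mounts; among all covering selections none totals below 22.
Greedy by coverage-per-cost would pick K1, K9, K7 for 26 — worse than the optimum 22.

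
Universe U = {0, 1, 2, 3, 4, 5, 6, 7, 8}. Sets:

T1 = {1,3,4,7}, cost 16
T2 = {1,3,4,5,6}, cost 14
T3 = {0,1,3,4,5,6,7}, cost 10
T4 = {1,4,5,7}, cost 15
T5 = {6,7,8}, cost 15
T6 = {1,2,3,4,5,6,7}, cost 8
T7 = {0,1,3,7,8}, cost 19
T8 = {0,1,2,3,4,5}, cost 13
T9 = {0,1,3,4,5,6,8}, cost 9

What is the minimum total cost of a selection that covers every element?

T6, T9 cover every element at cost 8 + 9 = 17.
Any cover uses at least 2 sets; among all covering selections none totals below 17.

17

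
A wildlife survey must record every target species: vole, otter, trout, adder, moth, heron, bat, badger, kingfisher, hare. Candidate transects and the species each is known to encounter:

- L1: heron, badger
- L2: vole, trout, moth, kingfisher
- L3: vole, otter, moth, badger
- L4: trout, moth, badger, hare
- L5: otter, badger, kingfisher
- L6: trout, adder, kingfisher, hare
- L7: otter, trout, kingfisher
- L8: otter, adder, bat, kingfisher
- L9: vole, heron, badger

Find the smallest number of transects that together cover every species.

L4, L8, L9 together cover {vole, otter, trout, adder, moth, heron, bat, badger, kingfisher, hare} — every species.
No 2 of the 9 transects cover everything (all 36 pairs fall short), so 3 is minimum.

3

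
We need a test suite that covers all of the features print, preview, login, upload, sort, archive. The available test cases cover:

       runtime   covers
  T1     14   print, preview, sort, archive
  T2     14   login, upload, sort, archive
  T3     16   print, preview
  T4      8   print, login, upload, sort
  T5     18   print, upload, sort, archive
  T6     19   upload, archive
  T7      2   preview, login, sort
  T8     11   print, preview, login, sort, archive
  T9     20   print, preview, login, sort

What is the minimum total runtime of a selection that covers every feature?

T4, T8 cover every feature at runtime 8 + 11 = 19.
Any cover uses at least 2 test cases; among all covering selections none totals below 19.

19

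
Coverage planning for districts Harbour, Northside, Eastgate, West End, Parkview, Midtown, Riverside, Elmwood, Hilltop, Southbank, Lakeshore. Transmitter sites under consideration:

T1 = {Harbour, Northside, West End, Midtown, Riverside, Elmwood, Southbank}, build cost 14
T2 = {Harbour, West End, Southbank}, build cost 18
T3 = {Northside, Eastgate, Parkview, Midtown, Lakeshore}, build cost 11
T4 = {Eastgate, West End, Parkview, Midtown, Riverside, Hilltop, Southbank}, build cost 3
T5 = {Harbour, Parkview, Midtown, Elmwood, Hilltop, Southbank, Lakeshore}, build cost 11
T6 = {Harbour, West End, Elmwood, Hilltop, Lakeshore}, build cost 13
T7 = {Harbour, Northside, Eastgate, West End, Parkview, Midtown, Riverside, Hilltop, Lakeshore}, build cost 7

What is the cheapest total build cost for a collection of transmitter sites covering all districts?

18

T5, T7 cover every district at build cost 11 + 7 = 18.
Any cover uses at least 2 transmitter sites; among all covering selections none totals below 18.
Greedy by coverage-per-build cost would pick T4, T7, T5 for 21 — worse than the optimum 18.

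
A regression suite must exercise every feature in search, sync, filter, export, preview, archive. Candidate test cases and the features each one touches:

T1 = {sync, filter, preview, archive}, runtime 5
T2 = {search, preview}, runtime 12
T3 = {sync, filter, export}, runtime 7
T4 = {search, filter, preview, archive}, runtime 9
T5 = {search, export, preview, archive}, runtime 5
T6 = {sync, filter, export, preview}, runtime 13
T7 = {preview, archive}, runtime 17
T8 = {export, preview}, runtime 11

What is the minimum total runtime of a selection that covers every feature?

10

T1, T5 cover every feature at runtime 5 + 5 = 10.
Any cover uses at least 2 test cases; among all covering selections none totals below 10.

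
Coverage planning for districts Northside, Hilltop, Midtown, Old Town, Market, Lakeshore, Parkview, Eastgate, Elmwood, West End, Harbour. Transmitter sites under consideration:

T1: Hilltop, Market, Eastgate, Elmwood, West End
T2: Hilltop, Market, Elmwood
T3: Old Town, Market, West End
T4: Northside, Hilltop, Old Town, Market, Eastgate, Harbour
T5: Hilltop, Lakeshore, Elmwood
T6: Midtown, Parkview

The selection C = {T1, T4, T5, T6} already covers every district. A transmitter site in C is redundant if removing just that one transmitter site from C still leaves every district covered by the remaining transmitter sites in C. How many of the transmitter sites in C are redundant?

0

Drop T1: West End uncovered — not redundant.
Drop T4: Northside, Old Town, Harbour uncovered — not redundant.
Drop T5: Lakeshore uncovered — not redundant.
Drop T6: Midtown, Parkview uncovered — not redundant.
None of the transmitter sites in C is redundant.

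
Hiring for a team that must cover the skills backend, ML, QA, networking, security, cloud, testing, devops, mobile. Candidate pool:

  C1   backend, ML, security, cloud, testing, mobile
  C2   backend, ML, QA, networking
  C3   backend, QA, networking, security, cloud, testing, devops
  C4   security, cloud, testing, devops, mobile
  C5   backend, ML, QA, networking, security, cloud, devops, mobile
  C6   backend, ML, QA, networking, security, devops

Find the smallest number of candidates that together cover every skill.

2

C1, C3 together cover {backend, ML, QA, networking, security, cloud, testing, devops, mobile} — every skill.
No single candidate contains all 9 skills, so 2 is optimal.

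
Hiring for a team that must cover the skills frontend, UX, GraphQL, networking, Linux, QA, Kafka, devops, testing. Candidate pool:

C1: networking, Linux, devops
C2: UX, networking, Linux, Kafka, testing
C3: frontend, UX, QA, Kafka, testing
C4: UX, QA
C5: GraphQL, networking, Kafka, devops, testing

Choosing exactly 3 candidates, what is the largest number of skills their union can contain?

9

Choosing C1, C3, C5 covers {frontend, UX, GraphQL, networking, Linux, QA, Kafka, devops, testing} — 9 skills.
That is all 9 skills.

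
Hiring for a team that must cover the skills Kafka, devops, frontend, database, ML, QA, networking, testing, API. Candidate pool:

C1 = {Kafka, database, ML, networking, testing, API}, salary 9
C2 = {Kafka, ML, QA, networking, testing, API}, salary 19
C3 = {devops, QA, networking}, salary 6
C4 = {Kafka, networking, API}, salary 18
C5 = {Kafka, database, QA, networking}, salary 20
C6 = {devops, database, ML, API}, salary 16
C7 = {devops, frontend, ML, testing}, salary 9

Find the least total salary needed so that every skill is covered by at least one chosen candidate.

24

C1, C3, C7 cover every skill at salary 9 + 6 + 9 = 24.
Any cover uses at least 3 candidates; among all covering selections none totals below 24.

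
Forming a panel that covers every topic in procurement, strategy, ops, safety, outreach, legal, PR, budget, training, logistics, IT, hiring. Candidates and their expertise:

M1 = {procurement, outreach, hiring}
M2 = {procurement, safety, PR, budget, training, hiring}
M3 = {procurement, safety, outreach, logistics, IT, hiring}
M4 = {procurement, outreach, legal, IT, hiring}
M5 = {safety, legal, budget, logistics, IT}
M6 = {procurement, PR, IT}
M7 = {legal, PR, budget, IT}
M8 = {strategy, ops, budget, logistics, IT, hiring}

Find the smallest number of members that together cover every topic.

3

M2, M4, M8 together cover {procurement, strategy, ops, safety, outreach, legal, PR, budget, training, logistics, IT, hiring} — every topic.
No 2 of the 8 members cover everything (all 28 pairs fall short), so 3 is minimum.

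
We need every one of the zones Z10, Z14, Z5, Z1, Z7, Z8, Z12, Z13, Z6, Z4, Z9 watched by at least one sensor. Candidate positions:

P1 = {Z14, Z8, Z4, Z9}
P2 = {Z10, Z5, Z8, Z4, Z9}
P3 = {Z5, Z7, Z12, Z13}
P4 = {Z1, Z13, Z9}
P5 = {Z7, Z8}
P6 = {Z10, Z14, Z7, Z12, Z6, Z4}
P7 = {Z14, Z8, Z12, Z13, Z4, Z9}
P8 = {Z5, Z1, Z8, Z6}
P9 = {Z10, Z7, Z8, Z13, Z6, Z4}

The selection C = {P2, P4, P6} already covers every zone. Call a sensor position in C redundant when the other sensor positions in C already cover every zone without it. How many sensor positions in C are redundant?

0

Drop P2: Z5, Z8 uncovered — not redundant.
Drop P4: Z1, Z13 uncovered — not redundant.
Drop P6: Z14, Z7, Z12, Z6 uncovered — not redundant.
None of the sensor positions in C is redundant.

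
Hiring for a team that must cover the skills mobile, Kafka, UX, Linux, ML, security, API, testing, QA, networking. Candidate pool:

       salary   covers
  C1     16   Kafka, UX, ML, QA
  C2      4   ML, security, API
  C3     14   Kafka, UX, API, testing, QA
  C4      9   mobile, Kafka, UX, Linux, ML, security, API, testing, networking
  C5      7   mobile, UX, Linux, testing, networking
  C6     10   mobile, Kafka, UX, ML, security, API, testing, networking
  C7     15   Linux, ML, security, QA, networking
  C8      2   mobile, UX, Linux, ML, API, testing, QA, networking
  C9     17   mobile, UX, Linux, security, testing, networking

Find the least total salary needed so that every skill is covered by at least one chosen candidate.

11

C4, C8 cover every skill at salary 9 + 2 = 11.
Any cover uses at least 2 candidates; among all covering selections none totals below 11.
Greedy by coverage-per-salary would pick C8, C2, C4 for 15 — worse than the optimum 11.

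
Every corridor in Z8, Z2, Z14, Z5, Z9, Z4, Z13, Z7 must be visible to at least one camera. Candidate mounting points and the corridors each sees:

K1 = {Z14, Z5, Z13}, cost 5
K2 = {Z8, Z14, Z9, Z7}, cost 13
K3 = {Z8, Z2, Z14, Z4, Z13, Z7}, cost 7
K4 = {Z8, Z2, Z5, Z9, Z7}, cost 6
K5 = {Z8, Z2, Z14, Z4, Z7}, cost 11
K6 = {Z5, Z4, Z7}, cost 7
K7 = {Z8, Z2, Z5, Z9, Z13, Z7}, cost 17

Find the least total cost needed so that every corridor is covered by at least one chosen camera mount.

K3, K4 cover every corridor at cost 7 + 6 = 13.
Any cover uses at least 2 camera mounts; among all covering selections none totals below 13.

13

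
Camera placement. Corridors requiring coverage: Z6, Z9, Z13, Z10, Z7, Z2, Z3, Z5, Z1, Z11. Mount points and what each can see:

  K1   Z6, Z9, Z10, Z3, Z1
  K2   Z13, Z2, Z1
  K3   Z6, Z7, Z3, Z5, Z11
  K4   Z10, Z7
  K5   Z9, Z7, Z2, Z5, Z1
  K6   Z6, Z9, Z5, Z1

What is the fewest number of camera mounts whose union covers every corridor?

K1, K2, K3 together cover {Z6, Z9, Z13, Z10, Z7, Z2, Z3, Z5, Z1, Z11} — every corridor.
No 2 of the 6 camera mounts cover everything (all 15 pairs fall short), so 3 is minimum.

3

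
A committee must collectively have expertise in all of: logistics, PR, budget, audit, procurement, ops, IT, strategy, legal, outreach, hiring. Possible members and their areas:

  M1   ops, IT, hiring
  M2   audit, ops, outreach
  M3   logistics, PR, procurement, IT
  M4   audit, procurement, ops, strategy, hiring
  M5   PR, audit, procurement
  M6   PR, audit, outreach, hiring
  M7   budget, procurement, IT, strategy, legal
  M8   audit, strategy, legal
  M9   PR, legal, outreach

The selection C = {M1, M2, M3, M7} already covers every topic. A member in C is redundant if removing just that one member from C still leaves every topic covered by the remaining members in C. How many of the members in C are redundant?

Drop M1: hiring uncovered — not redundant.
Drop M2: audit, outreach uncovered — not redundant.
Drop M3: logistics, PR uncovered — not redundant.
Drop M7: budget, strategy, legal uncovered — not redundant.
None of the members in C is redundant.

0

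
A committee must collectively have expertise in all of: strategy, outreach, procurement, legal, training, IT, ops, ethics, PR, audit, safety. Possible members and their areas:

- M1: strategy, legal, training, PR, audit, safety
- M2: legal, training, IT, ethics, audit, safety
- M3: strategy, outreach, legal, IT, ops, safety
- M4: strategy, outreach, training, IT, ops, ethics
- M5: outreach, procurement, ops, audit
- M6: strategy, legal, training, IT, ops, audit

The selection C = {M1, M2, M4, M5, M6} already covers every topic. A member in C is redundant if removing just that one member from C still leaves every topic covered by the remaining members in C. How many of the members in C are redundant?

3

Drop M1: PR uncovered — not redundant.
Drop M2: the rest still cover every topic — redundant.
Drop M4: the rest still cover every topic — redundant.
Drop M5: procurement uncovered — not redundant.
Drop M6: the rest still cover every topic — redundant.
3 redundant: M2, M4, M6.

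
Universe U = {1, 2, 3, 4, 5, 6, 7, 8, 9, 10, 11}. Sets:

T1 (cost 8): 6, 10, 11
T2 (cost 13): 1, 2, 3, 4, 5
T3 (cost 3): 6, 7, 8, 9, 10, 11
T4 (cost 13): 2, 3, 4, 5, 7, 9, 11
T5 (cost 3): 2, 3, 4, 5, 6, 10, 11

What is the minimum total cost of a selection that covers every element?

T2, T3 cover every element at cost 13 + 3 = 16.
Any cover uses at least 2 sets; among all covering selections none totals below 16.
Greedy by coverage-per-cost would pick T5, T3, T2 for 19 — worse than the optimum 16.

16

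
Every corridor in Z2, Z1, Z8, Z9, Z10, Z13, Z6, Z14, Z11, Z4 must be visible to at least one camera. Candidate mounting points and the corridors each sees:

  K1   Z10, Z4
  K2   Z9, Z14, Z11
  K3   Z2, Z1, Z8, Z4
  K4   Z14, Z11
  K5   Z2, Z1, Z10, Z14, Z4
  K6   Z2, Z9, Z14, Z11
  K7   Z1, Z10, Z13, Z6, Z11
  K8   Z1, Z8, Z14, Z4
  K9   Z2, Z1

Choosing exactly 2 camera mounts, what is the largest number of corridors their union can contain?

Choosing K3, K7 covers {Z2, Z1, Z8, Z10, Z13, Z6, Z11, Z4} — 8 corridors.
No choice of 2 camera mounts does better; here Z9, Z14 are left uncovered.

8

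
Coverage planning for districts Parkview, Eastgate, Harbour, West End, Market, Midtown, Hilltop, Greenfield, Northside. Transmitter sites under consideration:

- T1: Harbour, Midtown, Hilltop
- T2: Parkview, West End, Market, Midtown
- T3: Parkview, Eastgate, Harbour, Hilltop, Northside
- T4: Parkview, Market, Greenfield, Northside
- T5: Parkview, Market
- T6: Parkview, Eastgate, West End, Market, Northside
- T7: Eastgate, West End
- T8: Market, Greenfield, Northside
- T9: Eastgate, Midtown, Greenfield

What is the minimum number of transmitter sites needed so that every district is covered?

T1, T4, T6 together cover {Parkview, Eastgate, Harbour, West End, Market, Midtown, Hilltop, Greenfield, Northside} — every district.
No 2 of the 9 transmitter sites cover everything (all 36 pairs fall short), so 3 is minimum.

3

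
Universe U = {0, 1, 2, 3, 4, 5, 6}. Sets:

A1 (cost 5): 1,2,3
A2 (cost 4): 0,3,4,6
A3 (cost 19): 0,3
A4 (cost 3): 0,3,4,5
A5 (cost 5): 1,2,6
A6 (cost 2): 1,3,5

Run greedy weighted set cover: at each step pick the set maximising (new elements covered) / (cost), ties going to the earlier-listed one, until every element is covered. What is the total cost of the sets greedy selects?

11

Pick 1: A6 adds 3 new (1, 3, 5) at cost 2 (ratio 3/2).
Pick 2: A2 adds 3 new (0, 4, 6) at cost 4 (ratio 3/4).
Pick 3: A1 adds 1 new (2) at cost 5 (ratio 1/5).
Greedy total cost: 2 + 4 + 5 = 11. (The true optimum is 8, so greedy overshoots here.)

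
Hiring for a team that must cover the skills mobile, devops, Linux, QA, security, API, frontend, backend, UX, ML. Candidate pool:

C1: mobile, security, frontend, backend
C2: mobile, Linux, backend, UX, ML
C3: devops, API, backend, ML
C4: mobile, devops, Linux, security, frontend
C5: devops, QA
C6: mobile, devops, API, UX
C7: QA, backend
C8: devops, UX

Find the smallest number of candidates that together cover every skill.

C1, C2, C3, C5 together cover {mobile, devops, Linux, QA, security, API, frontend, backend, UX, ML} — every skill.
No 3 of the 8 candidates cover everything (all 56 triples fall short), so 4 is minimum.

4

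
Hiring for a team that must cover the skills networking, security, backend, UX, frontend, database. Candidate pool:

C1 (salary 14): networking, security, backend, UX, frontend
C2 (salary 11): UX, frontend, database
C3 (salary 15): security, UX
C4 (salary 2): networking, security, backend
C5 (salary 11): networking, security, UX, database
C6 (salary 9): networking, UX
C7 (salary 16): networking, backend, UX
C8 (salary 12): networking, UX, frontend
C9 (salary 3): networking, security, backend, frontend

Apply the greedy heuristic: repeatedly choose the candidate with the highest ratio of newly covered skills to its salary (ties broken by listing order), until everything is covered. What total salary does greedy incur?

Pick 1: C4 adds 3 new (networking, security, backend) at salary 2 (ratio 3/2).
Pick 2: C9 adds 1 new (frontend) at salary 3 (ratio 1/3).
Pick 3: C2 adds 2 new (UX, database) at salary 11 (ratio 2/11).
Greedy total salary: 2 + 3 + 11 = 16. (The true optimum is 13, so greedy overshoots here.)

16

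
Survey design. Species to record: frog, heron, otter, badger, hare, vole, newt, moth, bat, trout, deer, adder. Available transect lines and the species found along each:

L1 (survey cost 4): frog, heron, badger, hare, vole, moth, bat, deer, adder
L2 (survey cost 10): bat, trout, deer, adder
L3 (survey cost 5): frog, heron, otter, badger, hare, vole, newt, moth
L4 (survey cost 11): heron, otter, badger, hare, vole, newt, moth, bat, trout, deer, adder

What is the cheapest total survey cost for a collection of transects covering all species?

15

L1, L4 cover every species at survey cost 4 + 11 = 15.
Any cover uses at least 2 transects; among all covering selections none totals below 15.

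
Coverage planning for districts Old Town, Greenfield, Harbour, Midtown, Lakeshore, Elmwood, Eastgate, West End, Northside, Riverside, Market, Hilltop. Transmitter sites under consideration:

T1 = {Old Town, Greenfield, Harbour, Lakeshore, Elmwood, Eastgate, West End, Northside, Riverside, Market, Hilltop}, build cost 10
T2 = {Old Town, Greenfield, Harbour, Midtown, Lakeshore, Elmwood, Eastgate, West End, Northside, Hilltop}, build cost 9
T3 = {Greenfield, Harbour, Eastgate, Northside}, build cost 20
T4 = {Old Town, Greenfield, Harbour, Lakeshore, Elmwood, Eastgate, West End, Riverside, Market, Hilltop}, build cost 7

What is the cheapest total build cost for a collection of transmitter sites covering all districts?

T2, T4 cover every district at build cost 9 + 7 = 16.
Any cover uses at least 2 transmitter sites; among all covering selections none totals below 16.

16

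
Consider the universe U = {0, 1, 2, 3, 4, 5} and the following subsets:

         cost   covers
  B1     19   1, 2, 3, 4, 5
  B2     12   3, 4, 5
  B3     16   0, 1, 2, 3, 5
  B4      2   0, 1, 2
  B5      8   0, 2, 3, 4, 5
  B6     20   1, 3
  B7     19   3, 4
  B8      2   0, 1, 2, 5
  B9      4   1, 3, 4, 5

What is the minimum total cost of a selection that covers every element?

B4, B9 cover every element at cost 2 + 4 = 6.
Any cover uses at least 2 sets; among all covering selections none totals below 6.

6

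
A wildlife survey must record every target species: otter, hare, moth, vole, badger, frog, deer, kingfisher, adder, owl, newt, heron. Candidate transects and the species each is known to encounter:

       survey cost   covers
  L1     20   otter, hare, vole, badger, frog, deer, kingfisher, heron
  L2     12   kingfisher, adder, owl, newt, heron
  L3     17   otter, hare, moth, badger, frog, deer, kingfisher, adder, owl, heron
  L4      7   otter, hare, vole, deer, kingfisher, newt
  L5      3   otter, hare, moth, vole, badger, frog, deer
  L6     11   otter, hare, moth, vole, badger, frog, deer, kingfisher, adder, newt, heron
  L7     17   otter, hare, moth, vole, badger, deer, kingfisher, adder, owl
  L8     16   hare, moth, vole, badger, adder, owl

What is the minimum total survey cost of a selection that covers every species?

15

L2, L5 cover every species at survey cost 12 + 3 = 15.
Any cover uses at least 2 transects; among all covering selections none totals below 15.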